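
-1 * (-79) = 79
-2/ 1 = -2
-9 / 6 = -3 / 2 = -1.50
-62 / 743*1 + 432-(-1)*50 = 358064 / 743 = 481.92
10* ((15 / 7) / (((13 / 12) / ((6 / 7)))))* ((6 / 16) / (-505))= -810 / 64337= -0.01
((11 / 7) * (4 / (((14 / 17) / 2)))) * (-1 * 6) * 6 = -26928 / 49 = -549.55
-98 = -98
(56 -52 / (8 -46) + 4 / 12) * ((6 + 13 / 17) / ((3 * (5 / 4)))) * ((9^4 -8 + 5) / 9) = 661457368 / 8721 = 75846.50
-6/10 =-3/5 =-0.60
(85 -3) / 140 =0.59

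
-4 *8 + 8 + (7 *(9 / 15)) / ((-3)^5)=-9727 / 405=-24.02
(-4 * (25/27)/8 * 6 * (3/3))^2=625/81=7.72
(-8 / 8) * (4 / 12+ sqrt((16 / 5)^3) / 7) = -64 * sqrt(5) / 175 -1 / 3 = -1.15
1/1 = 1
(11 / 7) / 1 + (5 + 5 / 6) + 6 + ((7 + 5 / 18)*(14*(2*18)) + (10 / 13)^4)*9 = 39619800587 / 1199562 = 33028.56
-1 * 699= -699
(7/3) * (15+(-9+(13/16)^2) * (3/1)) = -5985/256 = -23.38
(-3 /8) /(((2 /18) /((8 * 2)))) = -54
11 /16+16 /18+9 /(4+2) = 443 /144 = 3.08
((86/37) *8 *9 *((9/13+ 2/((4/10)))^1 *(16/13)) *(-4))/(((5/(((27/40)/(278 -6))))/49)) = -8192016/71825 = -114.06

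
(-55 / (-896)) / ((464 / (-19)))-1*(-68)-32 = 14965739 / 415744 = 36.00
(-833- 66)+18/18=-898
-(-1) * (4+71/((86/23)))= 1977/86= 22.99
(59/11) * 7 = 413/11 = 37.55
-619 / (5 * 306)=-619 / 1530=-0.40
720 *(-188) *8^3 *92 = -6375997440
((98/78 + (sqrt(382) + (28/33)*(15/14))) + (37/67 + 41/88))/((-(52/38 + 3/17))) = -323*sqrt(382)/499 - 21495973/10431096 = -14.71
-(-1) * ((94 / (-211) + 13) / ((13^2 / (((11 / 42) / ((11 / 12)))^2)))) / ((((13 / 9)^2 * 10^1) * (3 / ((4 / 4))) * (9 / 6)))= 95364 / 1476460895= 0.00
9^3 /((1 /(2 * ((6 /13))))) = 672.92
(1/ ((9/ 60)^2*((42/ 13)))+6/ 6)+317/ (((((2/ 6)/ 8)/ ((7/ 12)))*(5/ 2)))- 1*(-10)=1700959/ 945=1799.96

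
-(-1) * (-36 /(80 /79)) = -711 /20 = -35.55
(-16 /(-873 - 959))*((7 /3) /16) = 7 /5496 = 0.00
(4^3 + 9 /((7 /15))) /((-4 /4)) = -583 /7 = -83.29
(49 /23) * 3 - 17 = -244 /23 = -10.61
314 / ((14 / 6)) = 942 / 7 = 134.57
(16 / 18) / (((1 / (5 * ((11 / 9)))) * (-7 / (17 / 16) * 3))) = -935 / 3402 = -0.27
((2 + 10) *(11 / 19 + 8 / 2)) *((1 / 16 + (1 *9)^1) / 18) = 4205 / 152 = 27.66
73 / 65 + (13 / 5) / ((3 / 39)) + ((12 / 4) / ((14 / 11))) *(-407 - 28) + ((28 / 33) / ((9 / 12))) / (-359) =-6406605503 / 6468462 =-990.44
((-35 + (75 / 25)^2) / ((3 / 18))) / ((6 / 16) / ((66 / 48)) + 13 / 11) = -429 / 4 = -107.25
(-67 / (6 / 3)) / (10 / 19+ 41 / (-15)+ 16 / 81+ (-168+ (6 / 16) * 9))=2062260 / 10258019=0.20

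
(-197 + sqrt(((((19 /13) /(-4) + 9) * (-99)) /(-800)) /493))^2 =795926063651 /20508800 - 591 * sqrt(63308102) /256360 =38790.66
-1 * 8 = -8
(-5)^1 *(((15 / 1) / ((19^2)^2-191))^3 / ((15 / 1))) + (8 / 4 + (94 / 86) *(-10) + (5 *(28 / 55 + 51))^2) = 50273605847211874741 / 758037572059768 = 66320.73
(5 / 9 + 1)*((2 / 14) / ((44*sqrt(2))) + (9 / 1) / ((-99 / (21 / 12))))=-49 / 198 + sqrt(2) / 396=-0.24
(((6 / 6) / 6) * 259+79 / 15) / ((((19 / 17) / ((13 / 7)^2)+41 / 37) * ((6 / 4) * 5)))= 154455353 / 34254000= 4.51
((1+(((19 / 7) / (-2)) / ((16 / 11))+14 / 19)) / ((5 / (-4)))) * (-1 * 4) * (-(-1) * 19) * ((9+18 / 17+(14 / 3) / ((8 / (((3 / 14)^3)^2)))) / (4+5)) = 279665747647 / 5120084480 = 54.62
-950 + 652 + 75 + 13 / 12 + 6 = -2591 / 12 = -215.92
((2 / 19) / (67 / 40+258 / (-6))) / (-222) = 40 / 3486177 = 0.00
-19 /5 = -3.80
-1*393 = -393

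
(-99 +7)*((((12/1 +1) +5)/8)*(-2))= 414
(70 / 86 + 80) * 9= 31275 / 43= 727.33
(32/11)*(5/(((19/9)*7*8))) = 180/1463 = 0.12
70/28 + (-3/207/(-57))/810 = 2.50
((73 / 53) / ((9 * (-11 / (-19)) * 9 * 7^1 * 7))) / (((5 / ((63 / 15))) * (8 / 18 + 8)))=73 / 1224300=0.00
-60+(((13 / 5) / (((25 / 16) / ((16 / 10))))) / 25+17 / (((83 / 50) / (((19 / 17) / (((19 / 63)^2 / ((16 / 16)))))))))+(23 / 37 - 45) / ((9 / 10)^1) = 136515240874 / 8205328125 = 16.64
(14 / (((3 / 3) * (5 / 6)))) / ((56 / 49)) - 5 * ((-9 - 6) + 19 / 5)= 707 / 10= 70.70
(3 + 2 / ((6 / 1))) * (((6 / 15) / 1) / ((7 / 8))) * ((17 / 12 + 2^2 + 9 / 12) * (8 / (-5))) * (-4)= 60.14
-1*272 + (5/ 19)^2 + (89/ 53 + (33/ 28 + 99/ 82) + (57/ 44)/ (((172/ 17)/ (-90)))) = -279.39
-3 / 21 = -1 / 7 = -0.14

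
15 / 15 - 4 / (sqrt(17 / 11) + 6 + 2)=4 * sqrt(187) / 687 + 335 / 687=0.57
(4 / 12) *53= 53 / 3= 17.67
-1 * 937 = -937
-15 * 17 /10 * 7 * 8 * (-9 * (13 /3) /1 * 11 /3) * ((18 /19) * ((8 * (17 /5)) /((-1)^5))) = -499891392 /95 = -5262014.65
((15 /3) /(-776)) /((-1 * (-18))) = -5 /13968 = -0.00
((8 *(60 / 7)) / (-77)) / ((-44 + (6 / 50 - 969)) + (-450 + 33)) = 12000 / 19267633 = 0.00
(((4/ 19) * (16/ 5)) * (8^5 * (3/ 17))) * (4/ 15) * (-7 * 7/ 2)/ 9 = -205520896/ 72675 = -2827.94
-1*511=-511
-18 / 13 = -1.38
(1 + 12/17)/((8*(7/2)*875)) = 29/416500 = 0.00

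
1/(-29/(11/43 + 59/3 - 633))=79087/3741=21.14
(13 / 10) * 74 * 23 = 2212.60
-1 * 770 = -770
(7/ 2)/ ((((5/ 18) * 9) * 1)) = 7/ 5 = 1.40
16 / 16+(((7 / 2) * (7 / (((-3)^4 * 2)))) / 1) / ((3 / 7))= 1315 / 972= 1.35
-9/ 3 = -3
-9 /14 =-0.64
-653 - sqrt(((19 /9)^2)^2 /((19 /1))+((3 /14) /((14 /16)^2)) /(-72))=-654.02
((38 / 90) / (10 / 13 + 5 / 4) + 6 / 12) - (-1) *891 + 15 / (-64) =269581957 / 302400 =891.47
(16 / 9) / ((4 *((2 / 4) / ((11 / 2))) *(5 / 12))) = 176 / 15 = 11.73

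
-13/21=-0.62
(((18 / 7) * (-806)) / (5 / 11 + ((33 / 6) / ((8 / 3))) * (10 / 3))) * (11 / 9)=-345.61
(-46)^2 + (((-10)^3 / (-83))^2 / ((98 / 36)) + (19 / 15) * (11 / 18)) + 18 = 199426447229 / 91141470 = 2188.10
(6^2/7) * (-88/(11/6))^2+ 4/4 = 82951/7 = 11850.14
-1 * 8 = -8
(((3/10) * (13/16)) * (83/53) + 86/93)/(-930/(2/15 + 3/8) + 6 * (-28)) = -0.00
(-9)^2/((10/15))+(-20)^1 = 101.50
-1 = -1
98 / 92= 49 / 46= 1.07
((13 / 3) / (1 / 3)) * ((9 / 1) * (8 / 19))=936 / 19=49.26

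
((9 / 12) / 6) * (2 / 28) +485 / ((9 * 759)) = 61151 / 765072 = 0.08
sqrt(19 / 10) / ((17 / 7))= 7 * sqrt(190) / 170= 0.57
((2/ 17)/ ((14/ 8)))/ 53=8/ 6307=0.00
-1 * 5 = -5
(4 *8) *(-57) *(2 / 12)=-304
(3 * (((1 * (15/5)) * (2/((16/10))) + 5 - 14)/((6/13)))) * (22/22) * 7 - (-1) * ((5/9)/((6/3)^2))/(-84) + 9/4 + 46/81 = -2141525/9072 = -236.06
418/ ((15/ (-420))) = -11704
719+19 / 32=23027 / 32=719.59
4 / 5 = 0.80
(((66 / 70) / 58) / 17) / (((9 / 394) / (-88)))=-190696 / 51765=-3.68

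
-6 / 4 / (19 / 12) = -18 / 19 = -0.95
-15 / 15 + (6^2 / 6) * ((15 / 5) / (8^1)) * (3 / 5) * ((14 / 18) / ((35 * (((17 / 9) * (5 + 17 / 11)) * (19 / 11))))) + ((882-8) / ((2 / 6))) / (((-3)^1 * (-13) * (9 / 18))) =448328719 / 3359200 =133.46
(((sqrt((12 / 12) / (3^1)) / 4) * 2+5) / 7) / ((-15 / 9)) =-3 / 7 - sqrt(3) / 70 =-0.45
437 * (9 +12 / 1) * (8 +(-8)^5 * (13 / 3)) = -1303011640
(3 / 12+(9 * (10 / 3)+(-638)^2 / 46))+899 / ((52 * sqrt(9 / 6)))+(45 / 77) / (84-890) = 899 * sqrt(6) / 156+25348321931 / 2854852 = 8893.15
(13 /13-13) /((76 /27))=-81 /19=-4.26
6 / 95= 0.06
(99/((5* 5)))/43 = 99/1075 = 0.09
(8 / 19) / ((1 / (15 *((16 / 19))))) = 1920 / 361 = 5.32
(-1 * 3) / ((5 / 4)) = -12 / 5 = -2.40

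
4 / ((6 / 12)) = 8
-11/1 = -11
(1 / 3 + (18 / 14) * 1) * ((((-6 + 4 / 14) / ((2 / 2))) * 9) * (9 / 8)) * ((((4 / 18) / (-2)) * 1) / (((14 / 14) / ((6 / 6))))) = 510 / 49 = 10.41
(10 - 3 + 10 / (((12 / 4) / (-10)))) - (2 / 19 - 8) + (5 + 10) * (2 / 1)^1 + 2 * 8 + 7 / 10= 16109 / 570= 28.26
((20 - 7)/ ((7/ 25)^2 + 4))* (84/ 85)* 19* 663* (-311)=-31456561500/ 2549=-12340745.98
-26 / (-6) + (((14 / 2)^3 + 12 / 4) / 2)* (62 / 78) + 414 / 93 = 58958 / 403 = 146.30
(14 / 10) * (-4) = -28 / 5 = -5.60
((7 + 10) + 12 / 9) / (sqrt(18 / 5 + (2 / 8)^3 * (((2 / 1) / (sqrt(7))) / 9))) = 220 * sqrt(70) / sqrt(5 * sqrt(7) + 36288) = 9.66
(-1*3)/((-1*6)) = 0.50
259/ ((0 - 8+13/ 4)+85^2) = 0.04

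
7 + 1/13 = 7.08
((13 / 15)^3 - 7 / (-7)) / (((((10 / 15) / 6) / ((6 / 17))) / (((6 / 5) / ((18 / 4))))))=44576 / 31875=1.40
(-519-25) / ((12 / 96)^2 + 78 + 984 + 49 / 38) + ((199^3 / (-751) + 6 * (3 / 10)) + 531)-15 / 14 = -677153601784141 / 67971906030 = -9962.26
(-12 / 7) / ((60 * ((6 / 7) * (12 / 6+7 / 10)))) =-1 / 81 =-0.01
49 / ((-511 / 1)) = -7 / 73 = -0.10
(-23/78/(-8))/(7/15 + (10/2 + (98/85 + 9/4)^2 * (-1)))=-166175/27561391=-0.01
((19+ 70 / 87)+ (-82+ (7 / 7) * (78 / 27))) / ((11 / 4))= -61916 / 2871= -21.57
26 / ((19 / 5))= 130 / 19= 6.84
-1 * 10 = -10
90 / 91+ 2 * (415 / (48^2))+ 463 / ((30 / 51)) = 413273561 / 524160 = 788.45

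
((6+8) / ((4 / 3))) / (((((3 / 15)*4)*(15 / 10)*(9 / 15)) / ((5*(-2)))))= -875 / 6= -145.83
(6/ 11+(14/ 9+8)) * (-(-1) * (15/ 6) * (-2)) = -5000/ 99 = -50.51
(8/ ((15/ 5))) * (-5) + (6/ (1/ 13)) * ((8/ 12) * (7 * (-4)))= -4408/ 3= -1469.33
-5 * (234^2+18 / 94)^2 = -33115566393405 / 2209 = -14991202532.10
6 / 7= 0.86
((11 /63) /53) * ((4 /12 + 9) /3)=44 /4293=0.01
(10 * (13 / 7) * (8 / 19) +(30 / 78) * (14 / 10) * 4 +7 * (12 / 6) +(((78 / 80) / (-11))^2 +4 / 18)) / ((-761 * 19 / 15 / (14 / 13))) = -0.03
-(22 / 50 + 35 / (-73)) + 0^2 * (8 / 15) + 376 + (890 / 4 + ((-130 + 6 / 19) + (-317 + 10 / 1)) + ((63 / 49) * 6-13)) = 76006677 / 485450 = 156.57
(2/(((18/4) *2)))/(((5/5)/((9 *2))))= 4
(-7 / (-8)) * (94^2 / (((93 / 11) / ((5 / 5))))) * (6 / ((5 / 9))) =9876.37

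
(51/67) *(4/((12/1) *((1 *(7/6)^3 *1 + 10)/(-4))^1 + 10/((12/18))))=-14688/95341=-0.15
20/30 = 2/3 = 0.67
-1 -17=-18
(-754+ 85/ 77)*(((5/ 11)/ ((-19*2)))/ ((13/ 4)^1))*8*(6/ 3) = 9275680/ 209209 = 44.34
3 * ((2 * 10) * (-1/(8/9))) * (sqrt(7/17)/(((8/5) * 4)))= -675 * sqrt(119)/1088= -6.77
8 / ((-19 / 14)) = -112 / 19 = -5.89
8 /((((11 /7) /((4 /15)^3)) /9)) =3584 /4125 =0.87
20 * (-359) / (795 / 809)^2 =-939834716 / 126405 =-7435.11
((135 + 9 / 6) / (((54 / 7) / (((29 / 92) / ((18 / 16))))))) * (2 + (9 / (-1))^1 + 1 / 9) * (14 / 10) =-4008641 / 83835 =-47.82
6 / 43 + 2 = 92 / 43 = 2.14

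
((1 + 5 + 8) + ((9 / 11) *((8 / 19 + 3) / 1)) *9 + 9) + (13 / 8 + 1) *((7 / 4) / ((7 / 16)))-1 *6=22025 / 418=52.69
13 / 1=13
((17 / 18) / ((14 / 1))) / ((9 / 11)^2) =2057 / 20412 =0.10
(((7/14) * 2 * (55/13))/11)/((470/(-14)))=-7/611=-0.01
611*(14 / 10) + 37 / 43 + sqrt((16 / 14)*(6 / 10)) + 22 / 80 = 2*sqrt(210) / 35 + 1473241 / 1720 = 857.36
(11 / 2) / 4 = 11 / 8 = 1.38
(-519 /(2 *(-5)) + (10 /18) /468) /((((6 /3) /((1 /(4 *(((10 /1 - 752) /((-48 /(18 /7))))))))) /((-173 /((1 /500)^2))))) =-1181848418750 /167427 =-7058887.87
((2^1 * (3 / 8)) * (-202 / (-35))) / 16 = 303 / 1120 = 0.27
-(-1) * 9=9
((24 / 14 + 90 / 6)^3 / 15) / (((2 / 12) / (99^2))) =31394818026 / 1715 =18306016.34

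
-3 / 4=-0.75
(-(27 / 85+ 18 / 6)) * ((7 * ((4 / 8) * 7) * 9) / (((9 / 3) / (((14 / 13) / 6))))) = -48363 / 1105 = -43.77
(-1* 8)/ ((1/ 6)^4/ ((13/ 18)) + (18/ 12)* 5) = -7488/ 7021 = -1.07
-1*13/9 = -13/9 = -1.44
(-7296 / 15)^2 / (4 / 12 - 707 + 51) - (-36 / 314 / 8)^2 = -6997903198023 / 19393833200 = -360.83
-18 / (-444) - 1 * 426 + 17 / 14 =-110009 / 259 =-424.75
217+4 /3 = 655 /3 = 218.33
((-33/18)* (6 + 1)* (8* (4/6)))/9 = -616/81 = -7.60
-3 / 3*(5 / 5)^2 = -1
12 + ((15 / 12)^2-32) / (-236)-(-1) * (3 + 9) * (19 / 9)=424373 / 11328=37.46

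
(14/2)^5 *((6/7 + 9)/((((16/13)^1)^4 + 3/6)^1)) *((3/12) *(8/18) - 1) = -25235585648/478899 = -52695.01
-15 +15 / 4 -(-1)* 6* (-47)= -1173 / 4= -293.25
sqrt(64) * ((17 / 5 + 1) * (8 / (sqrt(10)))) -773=-773 + 704 * sqrt(10) / 25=-683.95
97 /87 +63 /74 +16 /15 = 97631 /32190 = 3.03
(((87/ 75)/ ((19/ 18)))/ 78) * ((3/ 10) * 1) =261/ 61750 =0.00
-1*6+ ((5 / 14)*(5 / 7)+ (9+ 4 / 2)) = 515 / 98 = 5.26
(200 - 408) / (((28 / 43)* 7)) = -2236 / 49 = -45.63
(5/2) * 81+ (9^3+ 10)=1883/2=941.50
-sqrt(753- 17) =-4*sqrt(46) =-27.13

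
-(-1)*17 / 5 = 17 / 5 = 3.40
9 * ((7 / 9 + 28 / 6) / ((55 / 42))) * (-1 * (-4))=8232 / 55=149.67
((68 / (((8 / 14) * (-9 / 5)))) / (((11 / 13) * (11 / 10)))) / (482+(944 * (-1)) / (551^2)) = -11741768675 / 79679264841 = -0.15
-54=-54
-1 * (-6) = 6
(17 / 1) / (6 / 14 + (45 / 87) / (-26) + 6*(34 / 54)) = 807534 / 198865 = 4.06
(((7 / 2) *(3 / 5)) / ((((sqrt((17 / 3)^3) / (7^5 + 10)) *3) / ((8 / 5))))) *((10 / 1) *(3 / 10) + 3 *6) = 29322.05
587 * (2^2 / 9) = 2348 / 9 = 260.89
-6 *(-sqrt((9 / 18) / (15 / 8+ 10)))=1.23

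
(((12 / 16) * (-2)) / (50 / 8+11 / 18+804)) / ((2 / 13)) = -351 / 29191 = -0.01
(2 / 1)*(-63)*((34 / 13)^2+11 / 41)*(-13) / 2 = 3103065 / 533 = 5821.89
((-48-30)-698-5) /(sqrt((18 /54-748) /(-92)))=-1562 * sqrt(154767) /2243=-273.96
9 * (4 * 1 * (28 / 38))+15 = 789 / 19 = 41.53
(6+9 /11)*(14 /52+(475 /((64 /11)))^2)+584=26961249727 /585728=46030.32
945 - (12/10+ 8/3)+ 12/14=98909/105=941.99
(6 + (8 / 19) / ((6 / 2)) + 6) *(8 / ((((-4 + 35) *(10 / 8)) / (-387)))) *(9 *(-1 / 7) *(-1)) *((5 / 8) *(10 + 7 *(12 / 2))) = -167109696 / 4123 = -40531.09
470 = 470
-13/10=-1.30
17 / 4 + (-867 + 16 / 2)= -3419 / 4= -854.75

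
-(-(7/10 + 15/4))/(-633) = -89/12660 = -0.01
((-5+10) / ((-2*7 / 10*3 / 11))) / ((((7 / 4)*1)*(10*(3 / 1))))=-110 / 441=-0.25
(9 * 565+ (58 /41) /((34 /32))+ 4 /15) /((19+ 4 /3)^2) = 159541149 /12967685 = 12.30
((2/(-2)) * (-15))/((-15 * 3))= -0.33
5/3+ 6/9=2.33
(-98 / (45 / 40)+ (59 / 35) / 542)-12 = -16920709 / 170730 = -99.11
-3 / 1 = -3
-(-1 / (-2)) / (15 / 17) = -17 / 30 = -0.57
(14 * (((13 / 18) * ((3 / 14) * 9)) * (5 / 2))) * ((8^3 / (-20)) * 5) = -6240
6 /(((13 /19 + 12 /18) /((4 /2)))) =684 /77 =8.88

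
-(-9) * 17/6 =51/2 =25.50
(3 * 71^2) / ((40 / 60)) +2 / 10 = 22684.70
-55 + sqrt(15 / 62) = -54.51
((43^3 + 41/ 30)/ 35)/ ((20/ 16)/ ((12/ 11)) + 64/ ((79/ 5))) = 1507478632/ 3448375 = 437.16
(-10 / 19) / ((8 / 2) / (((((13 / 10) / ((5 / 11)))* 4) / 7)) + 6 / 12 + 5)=-0.07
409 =409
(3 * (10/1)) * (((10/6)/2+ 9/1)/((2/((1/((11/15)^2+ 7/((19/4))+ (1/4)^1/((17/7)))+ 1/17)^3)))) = 50610349598529446504435/2281787809632026987618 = 22.18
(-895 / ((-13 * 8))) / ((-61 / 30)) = -13425 / 3172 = -4.23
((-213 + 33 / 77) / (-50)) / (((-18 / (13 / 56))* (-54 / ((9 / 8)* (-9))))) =-403 / 39200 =-0.01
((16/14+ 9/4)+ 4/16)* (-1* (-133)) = 969/2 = 484.50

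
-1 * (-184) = 184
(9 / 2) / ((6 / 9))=27 / 4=6.75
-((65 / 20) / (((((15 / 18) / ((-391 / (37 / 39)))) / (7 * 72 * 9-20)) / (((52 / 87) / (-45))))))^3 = -467059521116952152572326700544 / 521174257171875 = -896167672692481.69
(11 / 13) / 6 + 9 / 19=911 / 1482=0.61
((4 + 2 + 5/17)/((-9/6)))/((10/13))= -5.45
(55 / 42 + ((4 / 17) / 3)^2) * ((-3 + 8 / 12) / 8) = -47909 / 124848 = -0.38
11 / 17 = 0.65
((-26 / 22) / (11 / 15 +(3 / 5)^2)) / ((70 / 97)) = -18915 / 12628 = -1.50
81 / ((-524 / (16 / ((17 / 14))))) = -4536 / 2227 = -2.04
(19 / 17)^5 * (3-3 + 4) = 9904396 / 1419857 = 6.98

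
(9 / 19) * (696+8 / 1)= 6336 / 19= 333.47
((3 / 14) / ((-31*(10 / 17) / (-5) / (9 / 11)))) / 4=459 / 38192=0.01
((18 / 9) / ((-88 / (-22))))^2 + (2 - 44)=-167 / 4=-41.75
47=47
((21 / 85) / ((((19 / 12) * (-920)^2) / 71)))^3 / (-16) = -89494571817 / 638534772877358464000000000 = -0.00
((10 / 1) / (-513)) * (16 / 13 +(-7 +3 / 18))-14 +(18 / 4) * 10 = 32758 / 1053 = 31.11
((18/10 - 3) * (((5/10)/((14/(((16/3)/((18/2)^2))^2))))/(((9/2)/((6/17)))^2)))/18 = -0.00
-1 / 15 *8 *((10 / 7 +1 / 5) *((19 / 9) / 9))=-0.20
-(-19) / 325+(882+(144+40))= 346469 / 325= 1066.06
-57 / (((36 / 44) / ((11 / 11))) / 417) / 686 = -29051 / 686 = -42.35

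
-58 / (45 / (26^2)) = -39208 / 45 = -871.29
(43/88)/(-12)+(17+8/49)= 885989/51744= 17.12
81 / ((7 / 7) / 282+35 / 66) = 13959 / 92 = 151.73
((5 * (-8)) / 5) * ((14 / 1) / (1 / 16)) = -1792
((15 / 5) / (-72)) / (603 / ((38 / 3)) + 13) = -0.00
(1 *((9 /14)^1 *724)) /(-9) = -362 /7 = -51.71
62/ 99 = 0.63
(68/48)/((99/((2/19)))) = 17/11286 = 0.00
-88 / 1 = -88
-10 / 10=-1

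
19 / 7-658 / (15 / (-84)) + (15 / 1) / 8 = 1033029 / 280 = 3689.39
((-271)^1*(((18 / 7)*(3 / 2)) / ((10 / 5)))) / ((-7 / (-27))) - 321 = -229017 / 98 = -2336.91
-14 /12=-7 /6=-1.17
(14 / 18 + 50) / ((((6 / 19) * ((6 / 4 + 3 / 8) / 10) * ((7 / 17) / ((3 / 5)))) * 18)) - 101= -268561 / 8505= -31.58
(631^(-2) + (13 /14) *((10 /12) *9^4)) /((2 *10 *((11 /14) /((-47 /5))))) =-2660227118201 /875954200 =-3036.95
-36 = -36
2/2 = 1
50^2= 2500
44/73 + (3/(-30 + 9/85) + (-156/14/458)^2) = 11416258474/22697356297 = 0.50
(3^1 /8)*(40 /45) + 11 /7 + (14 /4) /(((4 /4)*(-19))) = 1373 /798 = 1.72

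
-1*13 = -13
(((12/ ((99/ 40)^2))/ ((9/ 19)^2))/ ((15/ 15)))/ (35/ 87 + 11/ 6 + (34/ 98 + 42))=6566156800/ 33529211199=0.20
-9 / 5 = -1.80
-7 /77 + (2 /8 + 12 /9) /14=41 /1848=0.02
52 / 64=13 / 16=0.81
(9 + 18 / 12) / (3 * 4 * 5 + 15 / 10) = 7 / 41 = 0.17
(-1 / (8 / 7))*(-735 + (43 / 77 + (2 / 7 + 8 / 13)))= 641.85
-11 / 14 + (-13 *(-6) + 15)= 1291 / 14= 92.21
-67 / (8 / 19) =-1273 / 8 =-159.12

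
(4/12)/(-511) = -1/1533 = -0.00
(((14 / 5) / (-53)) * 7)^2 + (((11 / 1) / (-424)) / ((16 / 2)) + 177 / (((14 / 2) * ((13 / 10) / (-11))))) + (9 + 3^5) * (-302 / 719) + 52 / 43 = -4026852015760393 / 12644756196800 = -318.46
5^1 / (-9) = -0.56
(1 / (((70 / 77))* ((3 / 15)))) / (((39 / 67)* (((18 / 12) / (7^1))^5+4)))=198188144 / 83910021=2.36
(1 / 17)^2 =1 / 289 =0.00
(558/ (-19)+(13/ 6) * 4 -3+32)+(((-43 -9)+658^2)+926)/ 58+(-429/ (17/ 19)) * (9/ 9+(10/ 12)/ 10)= 783325187/ 112404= 6968.84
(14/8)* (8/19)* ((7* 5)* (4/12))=490/57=8.60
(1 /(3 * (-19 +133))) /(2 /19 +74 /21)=7 /8688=0.00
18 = 18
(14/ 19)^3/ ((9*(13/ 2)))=5488/ 802503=0.01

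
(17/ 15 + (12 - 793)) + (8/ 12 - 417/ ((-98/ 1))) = -379723/ 490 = -774.94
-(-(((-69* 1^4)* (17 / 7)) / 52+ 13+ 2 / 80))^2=-1273133761 / 13249600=-96.09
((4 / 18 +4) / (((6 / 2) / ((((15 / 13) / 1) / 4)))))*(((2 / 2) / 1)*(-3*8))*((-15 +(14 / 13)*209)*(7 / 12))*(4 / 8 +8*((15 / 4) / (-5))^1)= 19977265 / 3042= 6567.15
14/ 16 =7/ 8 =0.88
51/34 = 3/2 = 1.50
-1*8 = -8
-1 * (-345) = 345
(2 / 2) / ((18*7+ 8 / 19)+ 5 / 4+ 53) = 76 / 13731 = 0.01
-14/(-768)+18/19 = 7045/7296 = 0.97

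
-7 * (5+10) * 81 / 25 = -1701 / 5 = -340.20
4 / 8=0.50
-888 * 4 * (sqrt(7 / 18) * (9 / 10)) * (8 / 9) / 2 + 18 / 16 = 9 / 8 - 1184 * sqrt(14) / 5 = -884.90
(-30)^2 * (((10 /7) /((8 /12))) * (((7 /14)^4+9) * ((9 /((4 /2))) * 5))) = 22021875 /56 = 393247.77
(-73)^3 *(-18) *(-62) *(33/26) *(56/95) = -324816280.27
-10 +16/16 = -9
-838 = -838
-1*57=-57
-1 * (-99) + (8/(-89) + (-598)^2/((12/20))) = 159160189/267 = 596105.58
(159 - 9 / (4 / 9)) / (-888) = -5 / 32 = -0.16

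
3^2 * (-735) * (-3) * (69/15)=91287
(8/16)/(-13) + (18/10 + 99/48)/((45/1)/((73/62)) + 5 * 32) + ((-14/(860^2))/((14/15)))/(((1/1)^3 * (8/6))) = -1056843677/55650462400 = -0.02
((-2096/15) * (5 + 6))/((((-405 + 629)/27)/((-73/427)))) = 946737/29890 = 31.67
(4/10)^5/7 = 32/21875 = 0.00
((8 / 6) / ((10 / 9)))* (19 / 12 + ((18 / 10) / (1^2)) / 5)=583 / 250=2.33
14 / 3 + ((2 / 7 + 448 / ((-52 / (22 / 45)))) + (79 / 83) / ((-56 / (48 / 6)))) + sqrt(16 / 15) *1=205441 / 339885 + 4 *sqrt(15) / 15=1.64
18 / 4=9 / 2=4.50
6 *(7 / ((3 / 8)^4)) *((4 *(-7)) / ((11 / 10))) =-16056320 / 297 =-54061.68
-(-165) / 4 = 165 / 4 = 41.25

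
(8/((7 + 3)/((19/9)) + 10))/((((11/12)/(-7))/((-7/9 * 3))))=532/55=9.67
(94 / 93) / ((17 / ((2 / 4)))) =47 / 1581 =0.03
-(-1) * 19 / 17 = 19 / 17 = 1.12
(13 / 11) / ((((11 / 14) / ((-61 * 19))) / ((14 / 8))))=-738283 / 242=-3050.76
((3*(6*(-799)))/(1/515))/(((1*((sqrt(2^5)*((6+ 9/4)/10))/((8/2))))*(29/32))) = -1580102400*sqrt(2)/319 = -7005022.71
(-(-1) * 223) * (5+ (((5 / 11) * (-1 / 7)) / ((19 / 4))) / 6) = 4891505 / 4389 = 1114.49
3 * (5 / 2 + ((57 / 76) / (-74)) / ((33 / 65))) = 24225 / 3256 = 7.44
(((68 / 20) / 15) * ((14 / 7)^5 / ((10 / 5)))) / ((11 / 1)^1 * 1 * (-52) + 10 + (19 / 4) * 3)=-1088 / 164325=-0.01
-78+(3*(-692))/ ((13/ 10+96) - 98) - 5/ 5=20207/ 7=2886.71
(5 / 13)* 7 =35 / 13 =2.69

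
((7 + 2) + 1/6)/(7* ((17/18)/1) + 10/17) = 2805/2203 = 1.27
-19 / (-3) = 6.33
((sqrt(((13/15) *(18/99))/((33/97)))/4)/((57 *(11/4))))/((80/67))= 67 *sqrt(12610)/8276400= 0.00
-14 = -14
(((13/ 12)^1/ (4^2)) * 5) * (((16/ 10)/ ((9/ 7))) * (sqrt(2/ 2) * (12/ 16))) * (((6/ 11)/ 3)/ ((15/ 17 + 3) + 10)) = 1547/ 373824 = 0.00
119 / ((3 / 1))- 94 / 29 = 3169 / 87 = 36.43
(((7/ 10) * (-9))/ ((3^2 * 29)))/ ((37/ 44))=-154/ 5365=-0.03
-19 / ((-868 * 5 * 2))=19 / 8680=0.00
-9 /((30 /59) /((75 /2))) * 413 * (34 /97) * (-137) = 2553783435 /194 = 13163832.14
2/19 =0.11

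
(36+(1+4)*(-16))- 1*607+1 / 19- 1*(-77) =-10905 / 19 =-573.95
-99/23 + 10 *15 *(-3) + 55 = -9184/23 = -399.30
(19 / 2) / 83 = 19 / 166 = 0.11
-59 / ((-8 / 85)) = 5015 / 8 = 626.88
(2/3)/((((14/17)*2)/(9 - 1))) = 68/21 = 3.24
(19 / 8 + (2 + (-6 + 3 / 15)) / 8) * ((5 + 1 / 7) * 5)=342 / 7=48.86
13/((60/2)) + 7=223/30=7.43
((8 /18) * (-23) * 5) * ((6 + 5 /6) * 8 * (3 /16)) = -4715 /9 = -523.89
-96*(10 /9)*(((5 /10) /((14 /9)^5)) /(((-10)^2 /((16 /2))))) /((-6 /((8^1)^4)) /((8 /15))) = 71663616 /420175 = 170.56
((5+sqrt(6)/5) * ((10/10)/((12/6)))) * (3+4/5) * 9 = 171 * sqrt(6)/50+171/2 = 93.88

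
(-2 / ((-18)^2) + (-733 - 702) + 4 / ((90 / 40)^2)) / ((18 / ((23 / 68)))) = -5343889 / 198288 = -26.95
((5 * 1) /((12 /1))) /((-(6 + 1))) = -5 /84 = -0.06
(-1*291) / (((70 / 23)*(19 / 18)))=-60237 / 665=-90.58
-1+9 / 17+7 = 111 / 17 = 6.53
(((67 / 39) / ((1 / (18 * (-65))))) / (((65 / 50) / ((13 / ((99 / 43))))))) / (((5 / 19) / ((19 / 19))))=-33175.15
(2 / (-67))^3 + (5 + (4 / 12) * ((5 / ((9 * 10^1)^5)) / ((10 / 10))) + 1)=6.00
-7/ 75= -0.09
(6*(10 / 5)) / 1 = 12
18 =18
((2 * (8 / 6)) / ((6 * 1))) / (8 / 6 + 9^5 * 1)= 0.00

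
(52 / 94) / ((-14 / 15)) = -0.59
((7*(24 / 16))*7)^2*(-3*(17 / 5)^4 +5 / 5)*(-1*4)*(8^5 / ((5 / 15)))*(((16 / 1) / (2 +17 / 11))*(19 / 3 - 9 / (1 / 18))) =-596762904104848.59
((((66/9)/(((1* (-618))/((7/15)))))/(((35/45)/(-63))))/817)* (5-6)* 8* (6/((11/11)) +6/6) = -12936/420755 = -0.03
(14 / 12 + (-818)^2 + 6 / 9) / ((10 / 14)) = 5620657 / 6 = 936776.17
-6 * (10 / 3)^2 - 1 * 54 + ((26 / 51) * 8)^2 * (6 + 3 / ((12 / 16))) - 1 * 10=92776 / 2601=35.67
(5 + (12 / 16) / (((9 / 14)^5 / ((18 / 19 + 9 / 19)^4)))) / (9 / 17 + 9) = 72792589 / 21112002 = 3.45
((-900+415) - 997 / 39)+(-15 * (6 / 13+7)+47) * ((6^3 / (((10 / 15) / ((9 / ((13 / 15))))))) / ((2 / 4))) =-221758216 / 507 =-437392.93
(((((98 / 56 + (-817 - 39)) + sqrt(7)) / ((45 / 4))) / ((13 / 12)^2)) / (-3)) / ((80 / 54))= 61506 / 4225 - 72* sqrt(7) / 4225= 14.51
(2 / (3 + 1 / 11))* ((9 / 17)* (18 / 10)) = 891 / 1445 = 0.62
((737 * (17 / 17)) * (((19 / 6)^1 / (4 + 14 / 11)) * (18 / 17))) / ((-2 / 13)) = -3046.29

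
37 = 37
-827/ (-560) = 827/ 560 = 1.48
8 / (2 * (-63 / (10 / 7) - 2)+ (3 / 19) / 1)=-95 / 1093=-0.09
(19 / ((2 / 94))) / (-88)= -10.15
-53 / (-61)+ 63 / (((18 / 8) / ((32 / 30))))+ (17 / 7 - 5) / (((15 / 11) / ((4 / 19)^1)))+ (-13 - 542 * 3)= -195766058 / 121695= -1608.66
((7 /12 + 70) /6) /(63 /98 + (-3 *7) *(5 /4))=-5929 /12906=-0.46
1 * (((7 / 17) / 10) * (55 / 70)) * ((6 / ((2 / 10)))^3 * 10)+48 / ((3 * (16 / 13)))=148721 / 17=8748.29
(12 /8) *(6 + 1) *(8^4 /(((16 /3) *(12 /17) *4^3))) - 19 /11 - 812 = -635.23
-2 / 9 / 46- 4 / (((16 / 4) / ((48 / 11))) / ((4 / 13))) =-39887 / 29601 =-1.35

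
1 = 1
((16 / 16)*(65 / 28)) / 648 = 65 / 18144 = 0.00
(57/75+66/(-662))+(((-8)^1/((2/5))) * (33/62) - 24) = -8717966/256525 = -33.98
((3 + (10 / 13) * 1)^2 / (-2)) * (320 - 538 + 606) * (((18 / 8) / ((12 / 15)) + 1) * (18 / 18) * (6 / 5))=-42620151 / 3380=-12609.51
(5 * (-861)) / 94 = -4305 / 94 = -45.80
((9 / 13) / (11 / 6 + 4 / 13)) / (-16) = -27 / 1336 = -0.02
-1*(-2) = 2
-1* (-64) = 64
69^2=4761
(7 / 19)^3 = 343 / 6859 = 0.05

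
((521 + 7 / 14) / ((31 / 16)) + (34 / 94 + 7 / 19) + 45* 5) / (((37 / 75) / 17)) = 17467600725 / 1024271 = 17053.69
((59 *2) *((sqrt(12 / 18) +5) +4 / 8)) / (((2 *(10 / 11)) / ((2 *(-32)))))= -114224 / 5 - 20768 *sqrt(6) / 15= -26236.20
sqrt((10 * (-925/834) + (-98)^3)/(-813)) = sqrt(14784392742941)/113007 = 34.02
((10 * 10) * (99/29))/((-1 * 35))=-1980/203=-9.75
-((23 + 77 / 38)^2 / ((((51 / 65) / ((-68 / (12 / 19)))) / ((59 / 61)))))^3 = 57233680945350732159380875 / 99639211456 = 574409212086395.70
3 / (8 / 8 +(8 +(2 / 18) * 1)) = 27 / 82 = 0.33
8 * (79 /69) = 632 /69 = 9.16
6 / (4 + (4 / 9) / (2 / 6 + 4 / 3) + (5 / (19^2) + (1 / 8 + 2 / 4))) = 1.22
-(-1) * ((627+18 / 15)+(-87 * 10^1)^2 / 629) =1831.54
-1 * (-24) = 24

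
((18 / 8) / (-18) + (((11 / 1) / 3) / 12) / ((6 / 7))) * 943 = 23575 / 108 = 218.29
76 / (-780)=-19 / 195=-0.10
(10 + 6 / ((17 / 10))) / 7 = 230 / 119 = 1.93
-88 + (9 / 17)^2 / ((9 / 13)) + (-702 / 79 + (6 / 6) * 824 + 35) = 762.52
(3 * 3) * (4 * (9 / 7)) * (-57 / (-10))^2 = 1503.82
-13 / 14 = -0.93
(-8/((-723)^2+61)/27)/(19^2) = -4/2547817065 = -0.00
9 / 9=1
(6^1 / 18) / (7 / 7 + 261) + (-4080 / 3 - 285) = -1292969 / 786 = -1645.00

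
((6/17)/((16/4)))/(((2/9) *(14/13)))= 351/952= 0.37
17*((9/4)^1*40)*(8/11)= 12240/11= 1112.73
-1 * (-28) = 28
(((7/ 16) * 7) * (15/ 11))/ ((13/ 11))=735/ 208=3.53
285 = 285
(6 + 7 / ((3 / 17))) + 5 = 152 / 3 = 50.67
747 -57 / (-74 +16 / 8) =17947 / 24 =747.79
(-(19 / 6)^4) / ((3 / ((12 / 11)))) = -130321 / 3564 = -36.57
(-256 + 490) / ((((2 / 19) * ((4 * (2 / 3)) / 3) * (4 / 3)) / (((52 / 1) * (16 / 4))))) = 780273 / 2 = 390136.50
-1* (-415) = 415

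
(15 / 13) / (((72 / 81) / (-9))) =-1215 / 104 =-11.68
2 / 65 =0.03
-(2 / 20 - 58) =579 / 10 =57.90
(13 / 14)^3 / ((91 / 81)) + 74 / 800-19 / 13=-8194869 / 12485200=-0.66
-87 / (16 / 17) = -1479 / 16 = -92.44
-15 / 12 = -5 / 4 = -1.25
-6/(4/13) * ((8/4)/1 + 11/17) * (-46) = 2374.41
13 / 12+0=13 / 12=1.08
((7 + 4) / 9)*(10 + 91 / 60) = 14.08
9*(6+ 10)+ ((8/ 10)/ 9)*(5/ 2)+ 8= 152.22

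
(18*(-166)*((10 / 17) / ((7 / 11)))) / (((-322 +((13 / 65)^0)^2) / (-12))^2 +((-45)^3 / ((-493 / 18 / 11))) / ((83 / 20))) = -12658124160 / 43695131417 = -0.29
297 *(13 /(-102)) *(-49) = 63063 /34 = 1854.79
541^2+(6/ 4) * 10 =292696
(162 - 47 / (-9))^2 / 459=2265025 / 37179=60.92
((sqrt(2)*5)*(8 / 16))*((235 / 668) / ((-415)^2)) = 47*sqrt(2) / 9203704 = 0.00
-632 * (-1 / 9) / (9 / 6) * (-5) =-6320 / 27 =-234.07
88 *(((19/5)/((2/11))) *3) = 27588/5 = 5517.60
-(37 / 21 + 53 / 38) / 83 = -2519 / 66234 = -0.04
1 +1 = 2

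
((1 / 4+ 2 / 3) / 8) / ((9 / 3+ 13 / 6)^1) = 11 / 496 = 0.02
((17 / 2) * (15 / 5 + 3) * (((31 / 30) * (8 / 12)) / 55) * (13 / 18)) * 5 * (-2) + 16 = 16909 / 1485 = 11.39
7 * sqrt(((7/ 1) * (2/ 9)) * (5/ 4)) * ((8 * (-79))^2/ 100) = 349496 * sqrt(70)/ 75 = 38987.91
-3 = -3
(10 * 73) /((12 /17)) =6205 /6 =1034.17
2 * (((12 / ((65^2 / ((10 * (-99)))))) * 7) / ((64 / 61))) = -126819 / 3380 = -37.52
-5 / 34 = -0.15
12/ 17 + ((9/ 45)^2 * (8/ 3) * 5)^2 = 3788/ 3825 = 0.99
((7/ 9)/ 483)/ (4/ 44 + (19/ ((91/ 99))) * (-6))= -1001/ 77038155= -0.00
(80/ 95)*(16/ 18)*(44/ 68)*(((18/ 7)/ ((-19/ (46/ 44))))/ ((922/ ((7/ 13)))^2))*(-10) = 51520/ 220416792713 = 0.00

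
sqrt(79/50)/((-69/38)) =-0.69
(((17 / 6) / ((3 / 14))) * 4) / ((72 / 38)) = 27.91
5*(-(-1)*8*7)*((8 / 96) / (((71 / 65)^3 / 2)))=35.81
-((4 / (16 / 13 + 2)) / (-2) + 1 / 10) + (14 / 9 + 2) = 2567 / 630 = 4.07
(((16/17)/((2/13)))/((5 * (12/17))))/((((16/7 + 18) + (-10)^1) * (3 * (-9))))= -0.01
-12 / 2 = -6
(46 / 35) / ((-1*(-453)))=46 / 15855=0.00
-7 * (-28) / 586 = 98 / 293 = 0.33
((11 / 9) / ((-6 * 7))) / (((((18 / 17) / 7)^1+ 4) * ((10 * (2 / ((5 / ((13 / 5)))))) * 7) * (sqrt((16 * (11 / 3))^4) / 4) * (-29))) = 85 / 22026740736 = 0.00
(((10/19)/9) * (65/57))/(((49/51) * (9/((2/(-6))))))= -0.00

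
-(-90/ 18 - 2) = 7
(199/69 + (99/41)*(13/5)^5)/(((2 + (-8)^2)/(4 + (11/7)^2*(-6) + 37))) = 1643394288157/14295290625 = 114.96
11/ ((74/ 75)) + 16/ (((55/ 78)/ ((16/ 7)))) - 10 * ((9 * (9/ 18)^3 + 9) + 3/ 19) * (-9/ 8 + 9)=-6467696397/ 8660960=-746.76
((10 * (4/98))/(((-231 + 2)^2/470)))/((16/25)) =29375/5139218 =0.01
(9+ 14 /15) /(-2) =-4.97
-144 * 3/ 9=-48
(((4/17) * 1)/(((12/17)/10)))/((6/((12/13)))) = 0.51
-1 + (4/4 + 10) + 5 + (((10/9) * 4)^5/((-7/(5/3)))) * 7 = -2875.25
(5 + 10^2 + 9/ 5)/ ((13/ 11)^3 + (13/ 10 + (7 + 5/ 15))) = 4264524/ 410639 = 10.39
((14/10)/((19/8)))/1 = 56/95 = 0.59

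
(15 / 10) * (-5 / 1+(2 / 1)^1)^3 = -81 / 2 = -40.50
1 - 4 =-3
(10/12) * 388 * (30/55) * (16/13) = 31040/143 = 217.06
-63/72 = -7/8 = -0.88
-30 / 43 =-0.70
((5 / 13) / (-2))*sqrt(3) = -5*sqrt(3) / 26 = -0.33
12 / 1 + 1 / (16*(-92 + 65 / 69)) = 12.00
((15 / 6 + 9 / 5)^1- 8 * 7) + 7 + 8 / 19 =-44.28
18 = 18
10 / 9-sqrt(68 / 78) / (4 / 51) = 10 / 9-17 * sqrt(1326) / 52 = -10.79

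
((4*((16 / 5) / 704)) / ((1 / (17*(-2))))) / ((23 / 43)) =-1462 / 1265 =-1.16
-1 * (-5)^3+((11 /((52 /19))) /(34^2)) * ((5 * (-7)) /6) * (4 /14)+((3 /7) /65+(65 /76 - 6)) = 14373551239 /119923440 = 119.86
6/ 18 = 1/ 3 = 0.33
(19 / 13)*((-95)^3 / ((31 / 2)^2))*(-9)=586444500 / 12493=46941.85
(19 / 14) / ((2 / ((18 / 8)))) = 171 / 112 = 1.53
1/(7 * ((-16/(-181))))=181/112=1.62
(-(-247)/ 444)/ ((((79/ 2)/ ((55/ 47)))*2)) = 13585/ 1648572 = 0.01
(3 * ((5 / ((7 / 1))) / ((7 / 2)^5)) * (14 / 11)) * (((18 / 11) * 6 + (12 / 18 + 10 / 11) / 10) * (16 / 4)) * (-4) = -1685504 / 2033647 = -0.83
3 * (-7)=-21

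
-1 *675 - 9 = -684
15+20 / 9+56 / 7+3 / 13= 2978 / 117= 25.45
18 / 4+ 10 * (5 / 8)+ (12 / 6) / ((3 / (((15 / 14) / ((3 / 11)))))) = 1123 / 84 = 13.37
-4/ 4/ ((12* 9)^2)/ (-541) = 1/ 6310224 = 0.00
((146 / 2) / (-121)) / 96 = -73 / 11616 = -0.01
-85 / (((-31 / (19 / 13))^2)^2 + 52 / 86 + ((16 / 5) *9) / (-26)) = -30961011575 / 73722646539069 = -0.00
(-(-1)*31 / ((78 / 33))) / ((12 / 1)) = 341 / 312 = 1.09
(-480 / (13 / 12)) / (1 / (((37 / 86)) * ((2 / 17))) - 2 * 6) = -213120 / 3731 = -57.12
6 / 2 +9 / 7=30 / 7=4.29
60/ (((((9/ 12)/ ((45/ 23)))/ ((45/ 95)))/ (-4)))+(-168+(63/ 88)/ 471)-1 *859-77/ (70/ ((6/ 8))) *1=-19990331051/ 15093980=-1324.39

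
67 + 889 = 956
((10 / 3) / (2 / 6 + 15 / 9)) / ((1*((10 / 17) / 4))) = 34 / 3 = 11.33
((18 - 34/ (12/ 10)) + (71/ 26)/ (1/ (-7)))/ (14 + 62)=-2297/ 5928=-0.39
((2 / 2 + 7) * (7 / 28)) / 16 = 1 / 8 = 0.12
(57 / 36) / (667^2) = 19 / 5338668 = 0.00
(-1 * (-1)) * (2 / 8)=1 / 4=0.25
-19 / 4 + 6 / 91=-1705 / 364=-4.68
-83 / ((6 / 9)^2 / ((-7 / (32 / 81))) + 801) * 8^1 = -0.83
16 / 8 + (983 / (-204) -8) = -2207 / 204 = -10.82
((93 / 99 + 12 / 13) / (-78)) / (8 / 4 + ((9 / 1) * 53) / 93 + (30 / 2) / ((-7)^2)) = -1213681 / 377919828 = -0.00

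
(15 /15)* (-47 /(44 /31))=-1457 /44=-33.11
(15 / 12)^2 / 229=25 / 3664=0.01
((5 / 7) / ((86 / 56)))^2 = 400 / 1849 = 0.22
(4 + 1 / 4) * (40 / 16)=85 / 8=10.62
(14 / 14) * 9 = 9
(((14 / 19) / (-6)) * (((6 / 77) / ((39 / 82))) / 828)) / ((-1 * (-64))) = -41 / 107984448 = -0.00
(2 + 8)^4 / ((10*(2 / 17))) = 8500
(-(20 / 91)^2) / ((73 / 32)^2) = -409600 / 44129449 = -0.01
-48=-48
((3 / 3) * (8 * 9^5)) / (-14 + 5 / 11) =-5196312 / 149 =-34874.58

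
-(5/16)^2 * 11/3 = -275/768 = -0.36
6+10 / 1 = 16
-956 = -956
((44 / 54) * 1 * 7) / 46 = 77 / 621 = 0.12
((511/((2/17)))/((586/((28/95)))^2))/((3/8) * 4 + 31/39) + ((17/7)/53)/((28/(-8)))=-0.01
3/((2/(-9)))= -27/2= -13.50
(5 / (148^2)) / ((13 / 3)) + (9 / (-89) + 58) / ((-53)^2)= 1471077071 / 71188284752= 0.02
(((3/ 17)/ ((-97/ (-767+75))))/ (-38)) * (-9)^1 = 0.30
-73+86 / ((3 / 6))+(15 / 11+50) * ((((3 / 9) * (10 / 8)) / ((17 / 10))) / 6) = 101.10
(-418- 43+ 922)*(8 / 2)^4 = 118016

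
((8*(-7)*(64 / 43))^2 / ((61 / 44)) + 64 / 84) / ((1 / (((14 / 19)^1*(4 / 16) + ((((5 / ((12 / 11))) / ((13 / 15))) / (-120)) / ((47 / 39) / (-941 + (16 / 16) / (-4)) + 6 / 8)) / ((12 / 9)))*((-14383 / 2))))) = -21032496774294761821 / 4166341293828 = -5048193.44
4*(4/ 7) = 16/ 7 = 2.29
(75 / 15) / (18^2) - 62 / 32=-2491 / 1296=-1.92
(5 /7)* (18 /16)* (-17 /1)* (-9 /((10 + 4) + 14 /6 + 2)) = 4131 /616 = 6.71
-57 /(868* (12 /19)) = -361 /3472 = -0.10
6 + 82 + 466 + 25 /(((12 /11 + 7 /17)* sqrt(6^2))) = 938719 /1686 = 556.77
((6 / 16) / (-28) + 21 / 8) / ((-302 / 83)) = -48555 / 67648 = -0.72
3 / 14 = 0.21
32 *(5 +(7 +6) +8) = 832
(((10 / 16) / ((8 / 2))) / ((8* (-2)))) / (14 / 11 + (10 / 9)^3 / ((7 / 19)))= -280665 / 143586304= -0.00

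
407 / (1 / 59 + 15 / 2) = 54.14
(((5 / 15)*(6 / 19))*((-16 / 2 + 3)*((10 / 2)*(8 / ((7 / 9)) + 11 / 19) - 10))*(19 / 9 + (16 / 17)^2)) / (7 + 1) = -25528625 / 2921212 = -8.74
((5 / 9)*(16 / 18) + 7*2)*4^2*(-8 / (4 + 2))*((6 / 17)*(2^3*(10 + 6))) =-13968.64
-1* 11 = -11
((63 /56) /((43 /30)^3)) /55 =6075 /874577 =0.01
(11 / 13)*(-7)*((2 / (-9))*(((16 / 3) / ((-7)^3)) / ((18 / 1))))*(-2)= 352 / 154791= 0.00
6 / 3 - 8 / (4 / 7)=-12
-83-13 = -96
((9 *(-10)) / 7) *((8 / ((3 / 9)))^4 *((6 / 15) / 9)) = -1327104 / 7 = -189586.29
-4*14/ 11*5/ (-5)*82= 4592/ 11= 417.45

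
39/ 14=2.79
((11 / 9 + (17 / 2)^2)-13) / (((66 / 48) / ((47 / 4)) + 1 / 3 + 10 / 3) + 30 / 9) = 102319 / 12042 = 8.50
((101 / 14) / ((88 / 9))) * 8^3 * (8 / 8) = 377.77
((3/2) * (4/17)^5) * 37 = 56832/1419857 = 0.04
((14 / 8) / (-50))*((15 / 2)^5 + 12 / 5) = -26580813 / 32000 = -830.65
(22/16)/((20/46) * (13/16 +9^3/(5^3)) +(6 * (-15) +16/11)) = -69575/4334221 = -0.02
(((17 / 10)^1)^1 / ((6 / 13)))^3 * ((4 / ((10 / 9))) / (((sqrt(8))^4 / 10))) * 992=334609691 / 12000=27884.14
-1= -1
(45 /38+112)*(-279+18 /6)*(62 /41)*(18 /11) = -60217128 /779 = -77300.55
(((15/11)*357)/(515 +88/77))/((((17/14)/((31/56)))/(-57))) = -3896235/158972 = -24.51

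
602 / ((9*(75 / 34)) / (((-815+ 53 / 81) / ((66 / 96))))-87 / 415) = -8964731834240 / 3371440911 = -2659.02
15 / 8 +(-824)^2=5431823 / 8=678977.88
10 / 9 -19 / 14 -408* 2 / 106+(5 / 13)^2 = -8798669 / 1128582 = -7.80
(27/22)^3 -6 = -44205/10648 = -4.15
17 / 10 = 1.70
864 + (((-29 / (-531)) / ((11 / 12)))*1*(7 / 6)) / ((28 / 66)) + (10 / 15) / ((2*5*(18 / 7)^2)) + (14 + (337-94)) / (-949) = 235082084039 / 272116260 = 863.90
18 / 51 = 0.35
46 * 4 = 184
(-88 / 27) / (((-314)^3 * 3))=11 / 313461333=0.00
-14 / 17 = -0.82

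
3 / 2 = 1.50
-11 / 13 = -0.85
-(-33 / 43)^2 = -1089 / 1849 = -0.59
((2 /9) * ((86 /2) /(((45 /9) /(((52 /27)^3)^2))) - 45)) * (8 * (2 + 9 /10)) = 177008252482264 /87169610025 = 2030.62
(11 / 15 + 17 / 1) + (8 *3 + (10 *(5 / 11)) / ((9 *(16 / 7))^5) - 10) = 54033221947019 / 1702727516160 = 31.73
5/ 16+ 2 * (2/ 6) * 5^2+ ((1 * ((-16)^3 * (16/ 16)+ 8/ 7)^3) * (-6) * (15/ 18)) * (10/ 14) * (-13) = -3187877220373.19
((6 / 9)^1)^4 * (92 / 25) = 1472 / 2025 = 0.73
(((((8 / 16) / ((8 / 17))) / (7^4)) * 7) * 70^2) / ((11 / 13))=5525 / 308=17.94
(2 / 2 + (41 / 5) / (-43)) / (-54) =-29 / 1935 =-0.01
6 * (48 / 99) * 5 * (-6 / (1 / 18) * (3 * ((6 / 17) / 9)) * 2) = -369.63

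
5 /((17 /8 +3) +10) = 40 /121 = 0.33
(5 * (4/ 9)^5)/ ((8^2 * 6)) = 40/ 177147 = 0.00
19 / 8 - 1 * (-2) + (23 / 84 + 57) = 10357 / 168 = 61.65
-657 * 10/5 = -1314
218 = 218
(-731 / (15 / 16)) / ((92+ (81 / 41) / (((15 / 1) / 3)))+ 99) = -7052 / 1731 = -4.07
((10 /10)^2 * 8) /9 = 0.89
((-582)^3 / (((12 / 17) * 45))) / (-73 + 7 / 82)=2544532324 / 29895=85115.65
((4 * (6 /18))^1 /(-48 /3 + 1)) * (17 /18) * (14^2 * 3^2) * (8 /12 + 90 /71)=-2745568 /9585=-286.44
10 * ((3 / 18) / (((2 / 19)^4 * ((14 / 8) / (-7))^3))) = -2606420 / 3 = -868806.67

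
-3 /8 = -0.38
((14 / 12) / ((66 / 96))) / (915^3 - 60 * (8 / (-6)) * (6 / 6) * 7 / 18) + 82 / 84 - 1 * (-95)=305711159747911 / 3185281247610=95.98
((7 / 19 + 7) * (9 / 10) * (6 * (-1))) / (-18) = 42 / 19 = 2.21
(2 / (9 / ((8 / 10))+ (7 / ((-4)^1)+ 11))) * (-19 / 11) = -76 / 451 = -0.17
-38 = -38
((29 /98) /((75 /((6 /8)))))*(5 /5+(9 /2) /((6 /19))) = 1769 /39200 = 0.05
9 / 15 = 3 / 5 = 0.60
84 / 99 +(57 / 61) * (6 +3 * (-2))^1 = 28 / 33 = 0.85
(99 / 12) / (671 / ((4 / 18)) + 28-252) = 33 / 11182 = 0.00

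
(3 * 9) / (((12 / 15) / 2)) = 135 / 2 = 67.50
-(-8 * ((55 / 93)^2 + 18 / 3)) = 439352 / 8649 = 50.80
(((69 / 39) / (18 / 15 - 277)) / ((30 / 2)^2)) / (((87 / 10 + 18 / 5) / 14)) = -92 / 2835027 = -0.00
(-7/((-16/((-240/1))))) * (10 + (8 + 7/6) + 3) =-4655/2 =-2327.50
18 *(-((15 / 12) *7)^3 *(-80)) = 1929375 / 2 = 964687.50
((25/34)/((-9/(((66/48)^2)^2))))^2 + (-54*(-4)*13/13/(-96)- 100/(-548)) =-426617504121127/215220341440512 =-1.98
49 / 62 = 0.79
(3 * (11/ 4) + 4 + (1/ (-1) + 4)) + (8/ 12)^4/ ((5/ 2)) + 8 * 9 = 141473/ 1620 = 87.33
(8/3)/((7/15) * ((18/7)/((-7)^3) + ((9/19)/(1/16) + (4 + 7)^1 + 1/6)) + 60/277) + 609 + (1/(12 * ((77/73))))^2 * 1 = 151473717628678589/248601291002064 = 609.30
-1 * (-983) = 983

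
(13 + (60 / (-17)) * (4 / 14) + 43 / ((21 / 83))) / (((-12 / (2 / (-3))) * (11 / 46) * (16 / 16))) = 1493942 / 35343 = 42.27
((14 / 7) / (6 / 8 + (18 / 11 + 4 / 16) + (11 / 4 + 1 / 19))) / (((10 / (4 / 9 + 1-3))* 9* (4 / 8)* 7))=-3344 / 1841535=-0.00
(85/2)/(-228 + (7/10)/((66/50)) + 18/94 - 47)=-131835/850811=-0.15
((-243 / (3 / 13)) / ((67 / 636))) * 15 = -149934.63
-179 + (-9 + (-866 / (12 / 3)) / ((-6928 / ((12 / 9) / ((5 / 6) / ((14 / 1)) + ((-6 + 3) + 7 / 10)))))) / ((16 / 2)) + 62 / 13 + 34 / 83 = -2842111835 / 16245424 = -174.95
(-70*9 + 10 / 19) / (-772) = 2990 / 3667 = 0.82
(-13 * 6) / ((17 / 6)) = -468 / 17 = -27.53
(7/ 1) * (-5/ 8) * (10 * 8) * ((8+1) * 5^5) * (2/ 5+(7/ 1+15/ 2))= -146671875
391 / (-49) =-7.98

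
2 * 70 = 140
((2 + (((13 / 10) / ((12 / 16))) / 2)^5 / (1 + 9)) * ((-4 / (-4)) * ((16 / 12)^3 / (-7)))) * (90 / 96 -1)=31117586 / 717609375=0.04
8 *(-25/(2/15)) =-1500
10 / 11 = 0.91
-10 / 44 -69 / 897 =-87 / 286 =-0.30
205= 205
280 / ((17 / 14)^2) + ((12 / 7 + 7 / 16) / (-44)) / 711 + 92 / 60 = 969207837547 / 5063002560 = 191.43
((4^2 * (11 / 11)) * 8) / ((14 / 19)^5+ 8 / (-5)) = -198087920 / 2139959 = -92.57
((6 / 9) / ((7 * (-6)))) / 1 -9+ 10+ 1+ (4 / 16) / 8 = 2.02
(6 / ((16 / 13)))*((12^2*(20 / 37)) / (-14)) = -7020 / 259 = -27.10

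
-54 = -54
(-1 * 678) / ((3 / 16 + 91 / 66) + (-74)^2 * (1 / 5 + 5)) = -1789920 / 75178663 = -0.02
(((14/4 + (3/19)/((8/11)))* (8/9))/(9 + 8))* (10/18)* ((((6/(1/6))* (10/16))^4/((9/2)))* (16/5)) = 6356250/323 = 19678.79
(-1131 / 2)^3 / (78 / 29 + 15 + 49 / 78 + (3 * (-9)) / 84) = -11453770047447 / 1139822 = -10048735.72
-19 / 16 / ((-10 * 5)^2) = -19 / 40000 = -0.00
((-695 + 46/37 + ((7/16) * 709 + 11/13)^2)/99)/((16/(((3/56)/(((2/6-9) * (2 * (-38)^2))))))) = -8092149911/62351373500416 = -0.00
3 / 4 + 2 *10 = 83 / 4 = 20.75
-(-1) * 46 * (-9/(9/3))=-138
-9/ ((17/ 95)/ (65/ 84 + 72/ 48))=-54435/ 476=-114.36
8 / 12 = 2 / 3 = 0.67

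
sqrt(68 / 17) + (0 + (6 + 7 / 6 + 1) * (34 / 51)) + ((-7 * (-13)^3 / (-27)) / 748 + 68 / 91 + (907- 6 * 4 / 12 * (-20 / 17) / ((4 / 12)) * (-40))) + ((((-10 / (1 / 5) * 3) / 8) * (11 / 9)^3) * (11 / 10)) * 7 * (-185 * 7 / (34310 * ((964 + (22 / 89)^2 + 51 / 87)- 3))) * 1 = 348304988023005895423 / 551039096383487712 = 632.09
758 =758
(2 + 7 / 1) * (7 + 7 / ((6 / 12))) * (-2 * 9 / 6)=-567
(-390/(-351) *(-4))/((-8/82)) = 410/9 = 45.56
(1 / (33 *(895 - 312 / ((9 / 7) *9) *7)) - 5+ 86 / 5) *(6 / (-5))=-76772064 / 5243975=-14.64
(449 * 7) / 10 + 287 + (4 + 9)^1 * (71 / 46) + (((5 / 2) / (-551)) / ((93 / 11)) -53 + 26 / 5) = 573.56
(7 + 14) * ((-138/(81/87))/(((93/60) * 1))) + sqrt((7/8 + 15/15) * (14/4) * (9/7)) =-186760/93 + 3 * sqrt(15)/4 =-2005.27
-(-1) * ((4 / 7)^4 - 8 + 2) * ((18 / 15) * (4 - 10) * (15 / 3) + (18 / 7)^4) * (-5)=1311705000 / 5764801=227.54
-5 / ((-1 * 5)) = 1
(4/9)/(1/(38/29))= 152/261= 0.58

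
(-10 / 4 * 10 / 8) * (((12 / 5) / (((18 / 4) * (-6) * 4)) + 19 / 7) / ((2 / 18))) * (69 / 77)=-67.85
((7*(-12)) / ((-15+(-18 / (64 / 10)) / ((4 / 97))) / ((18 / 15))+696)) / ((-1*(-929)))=-1536 / 10645411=-0.00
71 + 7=78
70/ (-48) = -1.46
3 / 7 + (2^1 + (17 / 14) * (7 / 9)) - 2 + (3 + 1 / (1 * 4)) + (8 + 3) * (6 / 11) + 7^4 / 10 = 315911 / 1260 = 250.72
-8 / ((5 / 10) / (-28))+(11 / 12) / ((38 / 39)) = 68239 / 152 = 448.94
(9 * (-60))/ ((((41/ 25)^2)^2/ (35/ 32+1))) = -3533203125/ 22606088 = -156.29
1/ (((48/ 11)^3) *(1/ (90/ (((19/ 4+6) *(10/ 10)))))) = 6655/ 66048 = 0.10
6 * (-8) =-48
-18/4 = -9/2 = -4.50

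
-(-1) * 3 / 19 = 3 / 19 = 0.16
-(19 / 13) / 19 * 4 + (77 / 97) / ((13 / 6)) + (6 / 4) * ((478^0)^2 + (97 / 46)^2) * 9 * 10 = 1962114959 / 2668276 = 735.35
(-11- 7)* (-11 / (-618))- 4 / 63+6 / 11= 11533 / 71379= 0.16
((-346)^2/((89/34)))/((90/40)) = 16281376/801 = 20326.31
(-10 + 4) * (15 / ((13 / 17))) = -1530 / 13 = -117.69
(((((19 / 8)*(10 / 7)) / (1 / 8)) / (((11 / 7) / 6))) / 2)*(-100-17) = -66690 / 11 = -6062.73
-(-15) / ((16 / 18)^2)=1215 / 64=18.98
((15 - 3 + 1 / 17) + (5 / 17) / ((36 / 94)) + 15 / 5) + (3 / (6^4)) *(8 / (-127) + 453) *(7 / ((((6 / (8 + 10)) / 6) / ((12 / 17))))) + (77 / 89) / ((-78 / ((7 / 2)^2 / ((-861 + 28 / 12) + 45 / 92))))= 1161675030849239 / 10649880401238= 109.08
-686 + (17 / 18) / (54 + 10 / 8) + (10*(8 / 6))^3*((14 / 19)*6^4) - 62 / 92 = 231398839847 / 102258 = 2262892.29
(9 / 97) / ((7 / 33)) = 297 / 679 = 0.44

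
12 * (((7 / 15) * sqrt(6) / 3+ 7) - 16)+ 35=-68.43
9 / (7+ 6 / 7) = 1.15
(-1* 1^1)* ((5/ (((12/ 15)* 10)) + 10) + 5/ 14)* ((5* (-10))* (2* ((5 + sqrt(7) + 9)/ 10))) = 3075* sqrt(7)/ 28 + 3075/ 2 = 1828.06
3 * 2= 6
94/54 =47/27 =1.74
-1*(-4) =4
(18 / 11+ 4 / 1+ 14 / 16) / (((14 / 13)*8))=7449 / 9856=0.76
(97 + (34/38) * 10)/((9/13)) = 8723/57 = 153.04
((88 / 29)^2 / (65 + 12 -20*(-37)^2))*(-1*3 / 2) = 3872 / 7653941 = 0.00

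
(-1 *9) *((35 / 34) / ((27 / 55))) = -1925 / 102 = -18.87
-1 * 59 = -59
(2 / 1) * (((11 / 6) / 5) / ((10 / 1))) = 0.07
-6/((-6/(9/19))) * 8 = 72/19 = 3.79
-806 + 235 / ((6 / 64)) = 5102 / 3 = 1700.67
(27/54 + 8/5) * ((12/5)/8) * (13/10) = 819/1000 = 0.82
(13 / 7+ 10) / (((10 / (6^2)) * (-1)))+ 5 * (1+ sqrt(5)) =-1319 / 35+ 5 * sqrt(5) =-26.51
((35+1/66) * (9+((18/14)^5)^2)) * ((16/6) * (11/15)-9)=-245378454507103/46608416085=-5264.68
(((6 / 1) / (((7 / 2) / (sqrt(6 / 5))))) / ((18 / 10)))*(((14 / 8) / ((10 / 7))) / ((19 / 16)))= 56*sqrt(30) / 285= 1.08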